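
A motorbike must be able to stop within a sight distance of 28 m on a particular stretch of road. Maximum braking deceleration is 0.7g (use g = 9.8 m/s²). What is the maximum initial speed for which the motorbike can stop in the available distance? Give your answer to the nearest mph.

Maximum speed ≈ 44 mph

a = 0.7 × 9.8 = 6.860 m/s².
v²/(2a) = d ⇒ v = √(2 × 6.860 × 28) = √384.16 = 19.6000 m/s.
19.6000 m/s ÷ 0.44704 = 43.844 mph.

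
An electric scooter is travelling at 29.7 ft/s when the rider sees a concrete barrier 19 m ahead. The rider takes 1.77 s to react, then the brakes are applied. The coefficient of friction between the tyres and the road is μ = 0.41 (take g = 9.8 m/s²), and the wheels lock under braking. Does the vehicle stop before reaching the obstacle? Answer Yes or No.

No

29.7 ft/s × 0.3048 = 9.0526 m/s.
a = μg = 0.41 × 9.8 = 4.018 m/s².
Reaction distance = 9.0526 × 1.77 = 16.023 m.
Braking distance = v²/(2a) = 81.950 / 8.036 = 10.198 m.
Total stopping distance = 16.023 + 10.198 = 26.221 m, vs 19 m available — it cannot stop in time and overshoots by 26.221 − 19 = 7.221 m.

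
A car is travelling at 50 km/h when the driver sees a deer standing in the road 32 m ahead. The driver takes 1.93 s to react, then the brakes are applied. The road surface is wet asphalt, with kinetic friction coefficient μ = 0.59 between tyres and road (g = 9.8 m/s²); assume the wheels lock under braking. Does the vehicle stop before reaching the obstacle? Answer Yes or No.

50 km/h ÷ 3.6 = 13.8889 m/s.
a = μg = 0.59 × 9.8 = 5.782 m/s².
Reaction distance = 13.8889 × 1.93 = 26.806 m.
Braking distance = v²/(2a) = 192.902 / 11.564 = 16.681 m.
Total stopping distance = 26.806 + 16.681 = 43.487 m, vs 32 m available — it cannot stop in time and overshoots by 43.487 − 32 = 11.487 m.

No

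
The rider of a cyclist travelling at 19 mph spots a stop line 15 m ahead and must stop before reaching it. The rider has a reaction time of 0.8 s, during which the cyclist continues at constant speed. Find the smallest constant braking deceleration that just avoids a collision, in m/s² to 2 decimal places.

19 mph × 0.44704 = 8.4938 m/s.
Distance covered during reaction = 8.4938 × 0.8 = 6.795 m.
Distance available for braking: 15 − 6.795 = 8.205 m.
v² = 2a·d ⇒ a = v²/(2d) = 8.4938² / (2 × 8.205) = 72.145 / 16.410 = 4.3964 m/s².

Required deceleration ≈ 4.40 m/s²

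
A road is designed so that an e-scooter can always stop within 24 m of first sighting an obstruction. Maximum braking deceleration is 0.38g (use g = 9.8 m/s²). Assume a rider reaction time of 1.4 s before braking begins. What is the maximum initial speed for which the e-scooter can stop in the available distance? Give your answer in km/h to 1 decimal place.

a = 0.38 × 9.8 = 3.724 m/s².
Stopping distance: v·t_r + v²/(2a) = 24 with t_r = 1.4 s and a = 3.724 m/s².
So v² + 10.427 v − 178.75 = 0.
Positive root: v = −a·t_r + √((a·t_r)² + 2a·d) = −5.214 + √(27.186 + 178.75) = 9.1365 m/s.
9.1365 m/s × 3.6 = 32.891 km/h.

Maximum speed ≈ 32.9 km/h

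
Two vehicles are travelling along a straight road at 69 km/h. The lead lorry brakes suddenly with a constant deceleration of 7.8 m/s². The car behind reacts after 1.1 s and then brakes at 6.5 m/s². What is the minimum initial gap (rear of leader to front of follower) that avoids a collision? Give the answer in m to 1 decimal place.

69 km/h ÷ 3.6 = 19.1667 m/s.
Leader travels v²/(2a_L) = 367.362 / 15.600 = 23.549 m before stopping.
Follower covers v·t_r = 19.1667 × 1.1 = 21.083 m while reacting, then v²/(2a_F) = 367.362 / 13.000 = 28.259 m while braking, for a total of 21.083 + 28.259 = 49.342 m.
Since a_F ≤ a_L and the follower starts braking later, the follower is never slower than the leader, so the closest approach is when both have stopped.
Minimum gap = 49.342 − 23.549 = 25.793 m.

Minimum gap ≈ 25.8 m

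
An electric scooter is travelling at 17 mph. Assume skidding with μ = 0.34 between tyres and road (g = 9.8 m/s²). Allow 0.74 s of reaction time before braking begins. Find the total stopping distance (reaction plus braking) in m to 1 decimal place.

17 mph × 0.44704 = 7.5997 m/s.
a = μg = 0.34 × 9.8 = 3.332 m/s².
Reaction distance = v·t_r = 7.5997 × 0.74 = 5.624 m.
Braking distance = v²/(2a) = 7.5997² / (2 × 3.332) = 57.755 / 6.664 = 8.667 m.
Total = 5.624 + 8.667 = 14.291 m.

Total stopping distance ≈ 14.3 m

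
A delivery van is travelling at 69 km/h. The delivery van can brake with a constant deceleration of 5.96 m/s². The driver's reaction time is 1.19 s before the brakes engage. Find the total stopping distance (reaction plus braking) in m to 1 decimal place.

69 km/h ÷ 3.6 = 19.1667 m/s.
Reaction distance = v·t_r = 19.1667 × 1.19 = 22.808 m.
Braking distance = v²/(2a) = 19.1667² / (2 × 5.960) = 367.362 / 11.920 = 30.819 m.
Total = 22.808 + 30.819 = 53.627 m.

Total stopping distance ≈ 53.6 m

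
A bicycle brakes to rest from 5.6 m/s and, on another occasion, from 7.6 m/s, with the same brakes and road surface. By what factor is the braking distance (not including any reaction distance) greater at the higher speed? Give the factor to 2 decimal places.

Factor ≈ 1.84

Braking distance d = v²/(2a), so with a fixed, d ∝ v².
Factor = (7.6/5.6)² = 1.3571² = 1.8417.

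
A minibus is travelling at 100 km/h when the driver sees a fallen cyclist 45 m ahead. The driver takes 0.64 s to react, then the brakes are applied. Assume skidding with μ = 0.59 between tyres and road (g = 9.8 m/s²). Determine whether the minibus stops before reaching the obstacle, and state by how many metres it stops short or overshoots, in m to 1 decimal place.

No — it overshoots by 39.5 m

100 km/h ÷ 3.6 = 27.7778 m/s.
a = μg = 0.59 × 9.8 = 5.782 m/s².
Reaction distance = 27.7778 × 0.64 = 17.778 m.
Braking distance = v²/(2a) = 771.606 / 11.564 = 66.725 m.
Total stopping distance = 17.778 + 66.725 = 84.503 m, vs 45 m available — it cannot stop in time and overshoots by 84.503 − 45 = 39.503 m.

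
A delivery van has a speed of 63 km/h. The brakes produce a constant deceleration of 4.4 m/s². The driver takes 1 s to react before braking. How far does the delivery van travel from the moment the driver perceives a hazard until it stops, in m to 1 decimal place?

Total stopping distance ≈ 52.3 m

63 km/h ÷ 3.6 = 17.5000 m/s.
Reaction distance = v·t_r = 17.5000 × 1 = 17.500 m.
Braking distance = v²/(2a) = 17.5000² / (2 × 4.400) = 306.250 / 8.800 = 34.801 m.
Total = 17.500 + 34.801 = 52.301 m.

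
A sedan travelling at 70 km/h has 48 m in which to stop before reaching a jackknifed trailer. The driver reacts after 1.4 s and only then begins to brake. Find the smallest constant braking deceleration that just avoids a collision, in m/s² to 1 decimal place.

70 km/h ÷ 3.6 = 19.4444 m/s.
Distance covered during reaction = 19.4444 × 1.4 = 27.222 m.
Distance available for braking: 48 − 27.222 = 20.778 m.
v² = 2a·d ⇒ a = v²/(2d) = 19.4444² / (2 × 20.778) = 378.085 / 41.556 = 9.0982 m/s².

Required deceleration ≈ 9.1 m/s²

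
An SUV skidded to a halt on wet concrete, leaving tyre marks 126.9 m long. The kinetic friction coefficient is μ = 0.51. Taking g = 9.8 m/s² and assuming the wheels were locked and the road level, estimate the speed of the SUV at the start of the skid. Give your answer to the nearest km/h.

Deceleration a = μg = 0.51 × 9.8 = 4.998 m/s².
v = √(2a·d) = √(2 × 4.998 × 126.9) = √1268.492 = 35.6159 m/s.
= 35.6159 × 3.6 = 128.217 km/h.

Initial speed ≈ 128 km/h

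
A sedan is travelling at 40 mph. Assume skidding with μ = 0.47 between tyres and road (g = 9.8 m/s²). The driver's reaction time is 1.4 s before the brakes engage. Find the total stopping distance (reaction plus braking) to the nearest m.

Total stopping distance ≈ 60 m

40 mph × 0.44704 = 17.8816 m/s.
a = μg = 0.47 × 9.8 = 4.606 m/s².
Reaction distance = v·t_r = 17.8816 × 1.4 = 25.034 m.
Braking distance = v²/(2a) = 17.8816² / (2 × 4.606) = 319.752 / 9.212 = 34.710 m.
Total = 25.034 + 34.710 = 59.744 m.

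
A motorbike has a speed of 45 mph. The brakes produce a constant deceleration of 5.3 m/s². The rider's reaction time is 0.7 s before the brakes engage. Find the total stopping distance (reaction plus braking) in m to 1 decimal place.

45 mph × 0.44704 = 20.1168 m/s.
Reaction distance = v·t_r = 20.1168 × 0.7 = 14.082 m.
Braking distance = v²/(2a) = 20.1168² / (2 × 5.300) = 404.686 / 10.600 = 38.178 m.
Total = 14.082 + 38.178 = 52.260 m.

Total stopping distance ≈ 52.3 m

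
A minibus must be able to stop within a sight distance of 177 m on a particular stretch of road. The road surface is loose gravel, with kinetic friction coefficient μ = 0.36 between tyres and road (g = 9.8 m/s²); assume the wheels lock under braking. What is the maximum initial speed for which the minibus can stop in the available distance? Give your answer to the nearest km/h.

a = μg = 0.36 × 9.8 = 3.528 m/s².
v²/(2a) = d ⇒ v = √(2 × 3.528 × 177) = √1248.91 = 35.3399 m/s.
35.3399 m/s × 3.6 = 127.224 km/h.

Maximum speed ≈ 127 km/h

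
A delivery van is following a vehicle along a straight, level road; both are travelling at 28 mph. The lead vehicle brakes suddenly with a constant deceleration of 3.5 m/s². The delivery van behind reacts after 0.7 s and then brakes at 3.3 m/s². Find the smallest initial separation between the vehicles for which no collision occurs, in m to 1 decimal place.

28 mph × 0.44704 = 12.5171 m/s.
Leader travels v²/(2a_L) = 156.678 / 7.000 = 22.383 m before stopping.
Follower covers v·t_r = 12.5171 × 0.7 = 8.762 m while reacting, then v²/(2a_F) = 156.678 / 6.600 = 23.739 m while braking, for a total of 8.762 + 23.739 = 32.501 m.
Since a_F ≤ a_L and the follower starts braking later, the follower is never slower than the leader, so the closest approach is when both have stopped.
Minimum gap = 32.501 − 22.383 = 10.118 m.

Minimum gap ≈ 10.1 m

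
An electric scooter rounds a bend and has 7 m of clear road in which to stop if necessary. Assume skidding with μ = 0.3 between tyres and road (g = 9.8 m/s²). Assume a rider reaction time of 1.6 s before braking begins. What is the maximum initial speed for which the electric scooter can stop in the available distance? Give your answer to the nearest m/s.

a = μg = 0.3 × 9.8 = 2.940 m/s².
Stopping distance: v·t_r + v²/(2a) = 7 with t_r = 1.6 s and a = 2.940 m/s².
So v² + 9.408 v − 41.16 = 0.
Positive root: v = −a·t_r + √((a·t_r)² + 2a·d) = −4.704 + √(22.128 + 41.16) = 3.2514 m/s.

Maximum speed ≈ 3 m/s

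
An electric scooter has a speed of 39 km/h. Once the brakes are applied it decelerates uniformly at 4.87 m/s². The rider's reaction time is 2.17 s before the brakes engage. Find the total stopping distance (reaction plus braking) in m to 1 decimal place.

39 km/h ÷ 3.6 = 10.8333 m/s.
Reaction distance = v·t_r = 10.8333 × 2.17 = 23.508 m.
Braking distance = v²/(2a) = 10.8333² / (2 × 4.870) = 117.360 / 9.740 = 12.049 m.
Total = 23.508 + 12.049 = 35.557 m.

Total stopping distance ≈ 35.6 m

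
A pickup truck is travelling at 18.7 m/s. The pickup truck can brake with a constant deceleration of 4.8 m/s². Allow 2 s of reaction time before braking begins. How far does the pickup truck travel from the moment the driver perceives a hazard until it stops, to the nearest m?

Reaction distance = v·t_r = 18.7000 × 2 = 37.400 m.
Braking distance = v²/(2a) = 18.7000² / (2 × 4.800) = 349.690 / 9.600 = 36.426 m.
Total = 37.400 + 36.426 = 73.826 m.

Total stopping distance ≈ 74 m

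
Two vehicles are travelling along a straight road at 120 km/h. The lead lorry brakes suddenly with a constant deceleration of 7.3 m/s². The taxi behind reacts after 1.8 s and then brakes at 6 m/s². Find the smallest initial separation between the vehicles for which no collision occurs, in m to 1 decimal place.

Minimum gap ≈ 76.5 m

120 km/h ÷ 3.6 = 33.3333 m/s.
Leader travels v²/(2a_L) = 1111.109 / 14.600 = 76.103 m before stopping.
Follower covers v·t_r = 33.3333 × 1.8 = 60.000 m while reacting, then v²/(2a_F) = 1111.109 / 12.000 = 92.592 m while braking, for a total of 60.000 + 92.592 = 152.592 m.
Since a_F ≤ a_L and the follower starts braking later, the follower is never slower than the leader, so the closest approach is when both have stopped.
Minimum gap = 152.592 − 76.103 = 76.489 m.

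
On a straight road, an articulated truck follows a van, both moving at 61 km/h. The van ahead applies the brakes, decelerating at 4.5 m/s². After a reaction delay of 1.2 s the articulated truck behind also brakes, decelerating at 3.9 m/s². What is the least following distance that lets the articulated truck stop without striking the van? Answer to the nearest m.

Minimum gap ≈ 25 m

61 km/h ÷ 3.6 = 16.9444 m/s.
Leader travels v²/(2a_L) = 287.113 / 9.000 = 31.901 m before stopping.
Follower covers v·t_r = 16.9444 × 1.2 = 20.333 m while reacting, then v²/(2a_F) = 287.113 / 7.800 = 36.809 m while braking, for a total of 20.333 + 36.809 = 57.142 m.
Since a_F ≤ a_L and the follower starts braking later, the follower is never slower than the leader, so the closest approach is when both have stopped.
Minimum gap = 57.142 − 31.901 = 25.241 m.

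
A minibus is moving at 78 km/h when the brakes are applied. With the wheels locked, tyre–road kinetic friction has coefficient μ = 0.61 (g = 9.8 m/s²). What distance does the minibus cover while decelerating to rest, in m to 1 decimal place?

78 km/h ÷ 3.6 = 21.6667 m/s.
a = μg = 0.61 × 9.8 = 5.978 m/s².
Braking distance = v²/(2a) = 21.6667² / (2 × 5.978) = 469.446 / 11.956 = 39.264 m.

Braking distance ≈ 39.3 m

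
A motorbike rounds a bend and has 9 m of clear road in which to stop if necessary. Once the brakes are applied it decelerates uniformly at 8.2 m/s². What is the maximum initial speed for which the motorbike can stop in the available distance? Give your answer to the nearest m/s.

v²/(2a) = d ⇒ v = √(2 × 8.200 × 9) = √147.60 = 12.1491 m/s.

Maximum speed ≈ 12 m/s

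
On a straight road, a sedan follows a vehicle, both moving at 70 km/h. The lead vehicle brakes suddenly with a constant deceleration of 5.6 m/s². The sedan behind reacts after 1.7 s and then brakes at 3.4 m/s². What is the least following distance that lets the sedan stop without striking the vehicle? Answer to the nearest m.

70 km/h ÷ 3.6 = 19.4444 m/s.
Leader travels v²/(2a_L) = 378.085 / 11.200 = 33.758 m before stopping.
Follower covers v·t_r = 19.4444 × 1.7 = 33.055 m while reacting, then v²/(2a_F) = 378.085 / 6.800 = 55.601 m while braking, for a total of 33.055 + 55.601 = 88.656 m.
Since a_F ≤ a_L and the follower starts braking later, the follower is never slower than the leader, so the closest approach is when both have stopped.
Minimum gap = 88.656 − 33.758 = 54.898 m.

Minimum gap ≈ 55 m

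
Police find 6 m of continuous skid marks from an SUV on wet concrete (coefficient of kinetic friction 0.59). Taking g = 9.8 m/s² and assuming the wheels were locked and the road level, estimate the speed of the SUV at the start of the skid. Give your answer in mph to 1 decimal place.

Initial speed ≈ 18.6 mph

Deceleration a = μg = 0.59 × 9.8 = 5.782 m/s².
v = √(2a·d) = √(2 × 5.782 × 6) = √69.384 = 8.3297 m/s.
= 8.3297 ÷ 0.44704 = 18.633 mph.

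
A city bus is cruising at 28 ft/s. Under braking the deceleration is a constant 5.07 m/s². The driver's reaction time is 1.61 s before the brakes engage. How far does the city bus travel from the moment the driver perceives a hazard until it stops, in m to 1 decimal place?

Total stopping distance ≈ 20.9 m

28 ft/s × 0.3048 = 8.5344 m/s.
Reaction distance = v·t_r = 8.5344 × 1.61 = 13.740 m.
Braking distance = v²/(2a) = 8.5344² / (2 × 5.070) = 72.836 / 10.140 = 7.183 m.
Total = 13.740 + 7.183 = 20.923 m.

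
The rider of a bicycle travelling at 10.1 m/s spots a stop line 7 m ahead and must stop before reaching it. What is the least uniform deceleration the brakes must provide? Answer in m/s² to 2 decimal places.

Required deceleration ≈ 7.29 m/s²

v² = 2a·d ⇒ a = v²/(2d) = 10.1000² / (2 × 7.000) = 102.010 / 14.000 = 7.2864 m/s².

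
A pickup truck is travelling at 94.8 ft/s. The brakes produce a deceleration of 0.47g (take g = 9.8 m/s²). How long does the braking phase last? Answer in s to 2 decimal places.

Braking time ≈ 6.27 s

94.8 ft/s × 0.3048 = 28.8950 m/s.
a = 0.47 × 9.8 = 4.606 m/s².
Braking time = v/a = 28.8950 / 4.606 = 6.273 s.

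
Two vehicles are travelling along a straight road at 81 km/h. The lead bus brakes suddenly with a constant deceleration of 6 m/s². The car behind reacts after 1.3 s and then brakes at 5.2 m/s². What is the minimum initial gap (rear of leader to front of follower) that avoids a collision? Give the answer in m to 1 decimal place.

Minimum gap ≈ 35.7 m

81 km/h ÷ 3.6 = 22.5000 m/s.
Leader travels v²/(2a_L) = 506.250 / 12.000 = 42.188 m before stopping.
Follower covers v·t_r = 22.5000 × 1.3 = 29.250 m while reacting, then v²/(2a_F) = 506.250 / 10.400 = 48.678 m while braking, for a total of 29.250 + 48.678 = 77.928 m.
Since a_F ≤ a_L and the follower starts braking later, the follower is never slower than the leader, so the closest approach is when both have stopped.
Minimum gap = 77.928 − 42.188 = 35.740 m.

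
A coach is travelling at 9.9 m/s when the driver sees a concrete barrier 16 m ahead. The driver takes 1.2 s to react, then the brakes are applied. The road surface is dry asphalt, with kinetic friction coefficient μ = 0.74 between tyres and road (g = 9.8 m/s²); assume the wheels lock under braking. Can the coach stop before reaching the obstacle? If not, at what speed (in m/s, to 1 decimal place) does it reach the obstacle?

a = μg = 0.74 × 9.8 = 7.252 m/s².
Reaction distance = 9.9000 × 1.2 = 11.880 m.
Braking distance needed to stop: v²/(2a) = 98.010 / 14.504 = 6.757 m, so total needed = 11.880 + 6.757 = 18.637 m > 16 m — it cannot stop.
Distance remaining when braking begins: 16 − 11.880 = 4.120 m.
v² = v₀² − 2a·d = 98.010 − 2 × 7.252 × 4.120 = 38.254 m²/s².
v = √38.254 = 6.185 m/s.

No — it strikes the obstacle at 6.2 m/s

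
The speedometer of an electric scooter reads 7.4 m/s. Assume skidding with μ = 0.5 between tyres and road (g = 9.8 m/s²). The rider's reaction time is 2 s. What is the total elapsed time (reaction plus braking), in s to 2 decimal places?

Total time ≈ 3.51 s

a = μg = 0.5 × 9.8 = 4.900 m/s².
Braking time = v/a = 7.4000 / 4.900 = 1.510 s.
Total = 2 + 1.510 = 3.510 s.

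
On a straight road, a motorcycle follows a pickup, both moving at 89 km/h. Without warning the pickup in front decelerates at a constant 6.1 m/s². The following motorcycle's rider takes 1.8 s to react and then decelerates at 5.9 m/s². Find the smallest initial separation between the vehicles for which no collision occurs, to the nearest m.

89 km/h ÷ 3.6 = 24.7222 m/s.
Leader travels v²/(2a_L) = 611.187 / 12.200 = 50.097 m before stopping.
Follower covers v·t_r = 24.7222 × 1.8 = 44.500 m while reacting, then v²/(2a_F) = 611.187 / 11.800 = 51.796 m while braking, for a total of 44.500 + 51.796 = 96.296 m.
Since a_F ≤ a_L and the follower starts braking later, the follower is never slower than the leader, so the closest approach is when both have stopped.
Minimum gap = 96.296 − 50.097 = 46.199 m.

Minimum gap ≈ 46 m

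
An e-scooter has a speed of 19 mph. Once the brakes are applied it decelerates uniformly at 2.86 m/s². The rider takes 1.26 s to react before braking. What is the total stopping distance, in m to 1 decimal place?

19 mph × 0.44704 = 8.4938 m/s.
Reaction distance = v·t_r = 8.4938 × 1.26 = 10.702 m.
Braking distance = v²/(2a) = 8.4938² / (2 × 2.860) = 72.145 / 5.720 = 12.613 m.
Total = 10.702 + 12.613 = 23.315 m.

Total stopping distance ≈ 23.3 m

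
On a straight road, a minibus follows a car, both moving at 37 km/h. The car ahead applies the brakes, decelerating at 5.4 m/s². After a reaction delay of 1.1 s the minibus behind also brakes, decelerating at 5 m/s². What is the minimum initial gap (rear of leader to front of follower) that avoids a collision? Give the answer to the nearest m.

37 km/h ÷ 3.6 = 10.2778 m/s.
Leader travels v²/(2a_L) = 105.633 / 10.800 = 9.781 m before stopping.
Follower covers v·t_r = 10.2778 × 1.1 = 11.306 m while reacting, then v²/(2a_F) = 105.633 / 10.000 = 10.563 m while braking, for a total of 11.306 + 10.563 = 21.869 m.
Since a_F ≤ a_L and the follower starts braking later, the follower is never slower than the leader, so the closest approach is when both have stopped.
Minimum gap = 21.869 − 9.781 = 12.088 m.

Minimum gap ≈ 12 m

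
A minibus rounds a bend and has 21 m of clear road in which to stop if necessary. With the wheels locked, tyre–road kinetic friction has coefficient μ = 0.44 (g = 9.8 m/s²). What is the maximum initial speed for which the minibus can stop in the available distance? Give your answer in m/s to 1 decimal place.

a = μg = 0.44 × 9.8 = 4.312 m/s².
v²/(2a) = d ⇒ v = √(2 × 4.312 × 21) = √181.10 = 13.4573 m/s.

Maximum speed ≈ 13.5 m/s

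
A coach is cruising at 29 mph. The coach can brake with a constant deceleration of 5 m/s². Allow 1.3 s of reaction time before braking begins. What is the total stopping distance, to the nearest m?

29 mph × 0.44704 = 12.9642 m/s.
Reaction distance = v·t_r = 12.9642 × 1.3 = 16.853 m.
Braking distance = v²/(2a) = 12.9642² / (2 × 5.000) = 168.070 / 10.000 = 16.807 m.
Total = 16.853 + 16.807 = 33.660 m.

Total stopping distance ≈ 34 m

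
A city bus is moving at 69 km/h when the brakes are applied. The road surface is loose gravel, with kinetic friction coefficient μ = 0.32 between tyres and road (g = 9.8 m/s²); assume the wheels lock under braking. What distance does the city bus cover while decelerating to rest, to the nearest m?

Braking distance ≈ 59 m

69 km/h ÷ 3.6 = 19.1667 m/s.
a = μg = 0.32 × 9.8 = 3.136 m/s².
Braking distance = v²/(2a) = 19.1667² / (2 × 3.136) = 367.362 / 6.272 = 58.572 m.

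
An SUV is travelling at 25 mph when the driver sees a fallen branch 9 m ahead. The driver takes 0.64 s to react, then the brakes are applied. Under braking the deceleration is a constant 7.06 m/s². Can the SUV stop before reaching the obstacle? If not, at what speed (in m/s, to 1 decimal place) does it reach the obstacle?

No — it strikes the obstacle at 9.9 m/s

25 mph × 0.44704 = 11.1760 m/s.
Reaction distance = 11.1760 × 0.64 = 7.153 m.
Braking distance needed to stop: v²/(2a) = 124.903 / 14.120 = 8.846 m, so total needed = 7.153 + 8.846 = 15.999 m > 9 m — it cannot stop.
Distance remaining when braking begins: 9 − 7.153 = 1.847 m.
v² = v₀² − 2a·d = 124.903 − 2 × 7.060 × 1.847 = 98.823 m²/s².
v = √98.823 = 9.941 m/s.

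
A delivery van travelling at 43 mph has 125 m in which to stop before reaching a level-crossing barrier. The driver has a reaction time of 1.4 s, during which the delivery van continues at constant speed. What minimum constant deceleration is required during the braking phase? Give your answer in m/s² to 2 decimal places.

43 mph × 0.44704 = 19.2227 m/s.
Distance covered during reaction = 19.2227 × 1.4 = 26.912 m.
Distance available for braking: 125 − 26.912 = 98.088 m.
v² = 2a·d ⇒ a = v²/(2d) = 19.2227² / (2 × 98.088) = 369.512 / 196.176 = 1.8836 m/s².

Required deceleration ≈ 1.88 m/s²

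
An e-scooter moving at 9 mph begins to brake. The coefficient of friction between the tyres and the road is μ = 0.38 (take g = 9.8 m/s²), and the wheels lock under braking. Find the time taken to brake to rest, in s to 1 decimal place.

9 mph × 0.44704 = 4.0234 m/s.
a = μg = 0.38 × 9.8 = 3.724 m/s².
Braking time = v/a = 4.0234 / 3.724 = 1.080 s.

Braking time ≈ 1.1 s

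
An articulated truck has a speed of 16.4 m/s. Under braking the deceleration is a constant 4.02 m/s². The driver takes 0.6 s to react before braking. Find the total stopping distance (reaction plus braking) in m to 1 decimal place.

Total stopping distance ≈ 43.3 m

Reaction distance = v·t_r = 16.4000 × 0.6 = 9.840 m.
Braking distance = v²/(2a) = 16.4000² / (2 × 4.020) = 268.960 / 8.040 = 33.453 m.
Total = 9.840 + 33.453 = 43.293 m.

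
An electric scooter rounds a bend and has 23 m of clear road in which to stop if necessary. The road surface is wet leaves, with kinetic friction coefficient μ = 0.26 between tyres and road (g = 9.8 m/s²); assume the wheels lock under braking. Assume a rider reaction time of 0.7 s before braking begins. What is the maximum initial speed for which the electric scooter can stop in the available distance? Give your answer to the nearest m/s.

a = μg = 0.26 × 9.8 = 2.548 m/s².
Stopping distance: v·t_r + v²/(2a) = 23 with t_r = 0.7 s and a = 2.548 m/s².
So v² + 3.567 v − 117.21 = 0.
Positive root: v = −a·t_r + √((a·t_r)² + 2a·d) = −1.784 + √(3.183 + 117.21) = 9.1884 m/s.

Maximum speed ≈ 9 m/s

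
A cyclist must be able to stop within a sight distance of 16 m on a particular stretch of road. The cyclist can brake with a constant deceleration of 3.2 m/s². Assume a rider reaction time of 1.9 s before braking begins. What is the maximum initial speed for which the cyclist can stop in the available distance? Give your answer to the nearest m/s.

Maximum speed ≈ 6 m/s

Stopping distance: v·t_r + v²/(2a) = 16 with t_r = 1.9 s and a = 3.200 m/s².
So v² + 12.160 v − 102.40 = 0.
Positive root: v = −a·t_r + √((a·t_r)² + 2a·d) = −6.080 + √(36.966 + 102.40) = 5.7253 m/s.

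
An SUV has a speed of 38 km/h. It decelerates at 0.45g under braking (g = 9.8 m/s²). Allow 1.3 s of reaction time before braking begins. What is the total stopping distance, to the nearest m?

38 km/h ÷ 3.6 = 10.5556 m/s.
a = 0.45 × 9.8 = 4.410 m/s².
Reaction distance = v·t_r = 10.5556 × 1.3 = 13.722 m.
Braking distance = v²/(2a) = 10.5556² / (2 × 4.410) = 111.421 / 8.820 = 12.633 m.
Total = 13.722 + 12.633 = 26.355 m.

Total stopping distance ≈ 26 m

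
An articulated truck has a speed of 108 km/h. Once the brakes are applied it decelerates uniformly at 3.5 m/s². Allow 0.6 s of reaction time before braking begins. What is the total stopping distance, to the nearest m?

Total stopping distance ≈ 147 m

108 km/h ÷ 3.6 = 30.0000 m/s.
Reaction distance = v·t_r = 30.0000 × 0.6 = 18.000 m.
Braking distance = v²/(2a) = 30.0000² / (2 × 3.500) = 900.000 / 7.000 = 128.571 m.
Total = 18.000 + 128.571 = 146.571 m.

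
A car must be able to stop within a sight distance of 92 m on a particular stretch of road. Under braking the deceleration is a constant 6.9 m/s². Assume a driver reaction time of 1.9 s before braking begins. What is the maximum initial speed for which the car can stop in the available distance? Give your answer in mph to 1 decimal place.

Stopping distance: v·t_r + v²/(2a) = 92 with t_r = 1.9 s and a = 6.900 m/s².
So v² + 26.220 v − 1269.60 = 0.
Positive root: v = −a·t_r + √((a·t_r)² + 2a·d) = −13.110 + √(171.872 + 1269.60) = 24.8567 m/s.
24.8567 m/s ÷ 0.44704 = 55.603 mph.

Maximum speed ≈ 55.6 mph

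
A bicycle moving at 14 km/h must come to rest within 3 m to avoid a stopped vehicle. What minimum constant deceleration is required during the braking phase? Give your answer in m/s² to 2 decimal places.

Required deceleration ≈ 2.52 m/s²

14 km/h ÷ 3.6 = 3.8889 m/s.
v² = 2a·d ⇒ a = v²/(2d) = 3.8889² / (2 × 3.000) = 15.124 / 6.000 = 2.5207 m/s².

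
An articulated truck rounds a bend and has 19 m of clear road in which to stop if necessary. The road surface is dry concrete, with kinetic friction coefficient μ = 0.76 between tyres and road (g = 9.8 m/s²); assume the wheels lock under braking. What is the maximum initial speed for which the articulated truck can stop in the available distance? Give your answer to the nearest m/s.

Maximum speed ≈ 17 m/s

a = μg = 0.76 × 9.8 = 7.448 m/s².
v²/(2a) = d ⇒ v = √(2 × 7.448 × 19) = √283.02 = 16.8232 m/s.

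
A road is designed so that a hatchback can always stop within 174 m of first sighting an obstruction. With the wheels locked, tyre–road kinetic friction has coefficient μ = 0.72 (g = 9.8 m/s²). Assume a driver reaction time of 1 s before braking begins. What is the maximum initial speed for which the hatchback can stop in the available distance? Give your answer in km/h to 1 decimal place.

Maximum speed ≈ 154.8 km/h

a = μg = 0.72 × 9.8 = 7.056 m/s².
Stopping distance: v·t_r + v²/(2a) = 174 with t_r = 1 s and a = 7.056 m/s².
So v² + 14.112 v − 2455.49 = 0.
Positive root: v = −a·t_r + √((a·t_r)² + 2a·d) = −7.056 + √(49.787 + 2455.49) = 42.9967 m/s.
42.9967 m/s × 3.6 = 154.788 km/h.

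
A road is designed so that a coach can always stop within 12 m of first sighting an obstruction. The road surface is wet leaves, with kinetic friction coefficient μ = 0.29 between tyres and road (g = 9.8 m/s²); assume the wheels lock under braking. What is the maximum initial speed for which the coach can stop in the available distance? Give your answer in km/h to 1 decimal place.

Maximum speed ≈ 29.7 km/h

a = μg = 0.29 × 9.8 = 2.842 m/s².
v²/(2a) = d ⇒ v = √(2 × 2.842 × 12) = √68.21 = 8.2589 m/s.
8.2589 m/s × 3.6 = 29.732 km/h.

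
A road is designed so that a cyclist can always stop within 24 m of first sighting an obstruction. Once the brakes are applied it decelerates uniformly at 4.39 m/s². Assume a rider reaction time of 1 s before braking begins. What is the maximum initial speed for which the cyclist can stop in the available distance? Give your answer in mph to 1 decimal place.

Maximum speed ≈ 24.1 mph

Stopping distance: v·t_r + v²/(2a) = 24 with t_r = 1 s and a = 4.390 m/s².
So v² + 8.780 v − 210.72 = 0.
Positive root: v = −a·t_r + √((a·t_r)² + 2a·d) = −4.390 + √(19.272 + 210.72) = 10.7755 m/s.
10.7755 m/s ÷ 0.44704 = 24.104 mph.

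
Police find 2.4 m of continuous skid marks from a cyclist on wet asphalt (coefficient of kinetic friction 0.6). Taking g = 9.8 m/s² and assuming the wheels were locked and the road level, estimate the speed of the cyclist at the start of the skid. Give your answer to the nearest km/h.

Deceleration a = μg = 0.6 × 9.8 = 5.880 m/s².
v = √(2a·d) = √(2 × 5.880 × 2.4) = √28.224 = 5.3126 m/s.
= 5.3126 × 3.6 = 19.125 km/h.

Initial speed ≈ 19 km/h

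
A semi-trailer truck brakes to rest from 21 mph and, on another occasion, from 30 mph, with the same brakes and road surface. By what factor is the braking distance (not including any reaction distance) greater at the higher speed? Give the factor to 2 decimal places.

Braking distance d = v²/(2a), so with a fixed, d ∝ v².
Factor = (30/21)² = 1.4286² = 2.0409.

Factor ≈ 2.04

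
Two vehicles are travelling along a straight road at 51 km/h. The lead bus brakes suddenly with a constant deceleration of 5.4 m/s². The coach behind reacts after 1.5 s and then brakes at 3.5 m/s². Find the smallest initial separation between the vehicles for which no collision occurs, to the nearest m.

51 km/h ÷ 3.6 = 14.1667 m/s.
Leader travels v²/(2a_L) = 200.695 / 10.800 = 18.583 m before stopping.
Follower covers v·t_r = 14.1667 × 1.5 = 21.250 m while reacting, then v²/(2a_F) = 200.695 / 7.000 = 28.671 m while braking, for a total of 21.250 + 28.671 = 49.921 m.
Since a_F ≤ a_L and the follower starts braking later, the follower is never slower than the leader, so the closest approach is when both have stopped.
Minimum gap = 49.921 − 18.583 = 31.338 m.

Minimum gap ≈ 31 m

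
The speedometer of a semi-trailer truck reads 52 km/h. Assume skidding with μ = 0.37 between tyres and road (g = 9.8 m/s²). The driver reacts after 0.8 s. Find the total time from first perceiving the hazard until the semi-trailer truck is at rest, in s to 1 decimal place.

52 km/h ÷ 3.6 = 14.4444 m/s.
a = μg = 0.37 × 9.8 = 3.626 m/s².
Braking time = v/a = 14.4444 / 3.626 = 3.984 s.
Total = 0.8 + 3.984 = 4.784 s.

Total time ≈ 4.8 s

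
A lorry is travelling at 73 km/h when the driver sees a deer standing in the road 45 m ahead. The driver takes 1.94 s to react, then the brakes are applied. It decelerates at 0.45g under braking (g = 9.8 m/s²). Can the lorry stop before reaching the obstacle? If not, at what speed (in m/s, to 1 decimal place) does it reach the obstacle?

No — it strikes the obstacle at 19.0 m/s

73 km/h ÷ 3.6 = 20.2778 m/s.
a = 0.45 × 9.8 = 4.410 m/s².
Reaction distance = 20.2778 × 1.94 = 39.339 m.
Braking distance needed to stop: v²/(2a) = 411.189 / 8.820 = 46.620 m, so total needed = 39.339 + 46.620 = 85.959 m > 45 m — it cannot stop.
Distance remaining when braking begins: 45 − 39.339 = 5.661 m.
v² = v₀² − 2a·d = 411.189 − 2 × 4.410 × 5.661 = 361.259 m²/s².
v = √361.259 = 19.007 m/s.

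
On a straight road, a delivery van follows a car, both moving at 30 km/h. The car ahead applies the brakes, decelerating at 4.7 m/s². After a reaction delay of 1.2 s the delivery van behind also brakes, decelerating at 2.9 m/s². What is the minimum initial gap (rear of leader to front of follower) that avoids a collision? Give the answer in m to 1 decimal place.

30 km/h ÷ 3.6 = 8.3333 m/s.
Leader travels v²/(2a_L) = 69.444 / 9.400 = 7.388 m before stopping.
Follower covers v·t_r = 8.3333 × 1.2 = 10.000 m while reacting, then v²/(2a_F) = 69.444 / 5.800 = 11.973 m while braking, for a total of 10.000 + 11.973 = 21.973 m.
Since a_F ≤ a_L and the follower starts braking later, the follower is never slower than the leader, so the closest approach is when both have stopped.
Minimum gap = 21.973 − 7.388 = 14.585 m.

Minimum gap ≈ 14.6 m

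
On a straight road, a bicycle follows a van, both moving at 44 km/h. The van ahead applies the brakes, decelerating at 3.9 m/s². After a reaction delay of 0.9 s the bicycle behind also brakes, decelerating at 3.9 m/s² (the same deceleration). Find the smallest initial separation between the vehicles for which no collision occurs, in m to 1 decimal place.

44 km/h ÷ 3.6 = 12.2222 m/s.
Leader travels v²/(2a_L) = 149.382 / 7.800 = 19.152 m before stopping.
Follower covers v·t_r = 12.2222 × 0.9 = 11.000 m while reacting, then v²/(2a_F) = 149.382 / 7.800 = 19.152 m while braking, for a total of 11.000 + 19.152 = 30.152 m.
Since a_F ≤ a_L and the follower starts braking later, the follower is never slower than the leader, so the closest approach is when both have stopped.
Minimum gap = 30.152 − 19.152 = 11.000 m.

Minimum gap ≈ 11.0 m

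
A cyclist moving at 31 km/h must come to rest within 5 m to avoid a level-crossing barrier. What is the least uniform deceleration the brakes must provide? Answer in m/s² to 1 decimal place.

Required deceleration ≈ 7.4 m/s²

31 km/h ÷ 3.6 = 8.6111 m/s.
v² = 2a·d ⇒ a = v²/(2d) = 8.6111² / (2 × 5.000) = 74.151 / 10.000 = 7.4151 m/s².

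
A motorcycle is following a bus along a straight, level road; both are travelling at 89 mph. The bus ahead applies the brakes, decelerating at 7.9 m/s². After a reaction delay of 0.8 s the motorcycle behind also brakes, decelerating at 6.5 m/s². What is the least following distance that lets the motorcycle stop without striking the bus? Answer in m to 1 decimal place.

89 mph × 0.44704 = 39.7866 m/s.
Leader travels v²/(2a_L) = 1582.974 / 15.800 = 100.188 m before stopping.
Follower covers v·t_r = 39.7866 × 0.8 = 31.829 m while reacting, then v²/(2a_F) = 1582.974 / 13.000 = 121.767 m while braking, for a total of 31.829 + 121.767 = 153.596 m.
Since a_F ≤ a_L and the follower starts braking later, the follower is never slower than the leader, so the closest approach is when both have stopped.
Minimum gap = 153.596 − 100.188 = 53.408 m.

Minimum gap ≈ 53.4 m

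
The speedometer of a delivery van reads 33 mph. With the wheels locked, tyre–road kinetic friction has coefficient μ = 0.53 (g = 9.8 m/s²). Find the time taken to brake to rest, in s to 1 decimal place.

Braking time ≈ 2.8 s

33 mph × 0.44704 = 14.7523 m/s.
a = μg = 0.53 × 9.8 = 5.194 m/s².
Braking time = v/a = 14.7523 / 5.194 = 2.840 s.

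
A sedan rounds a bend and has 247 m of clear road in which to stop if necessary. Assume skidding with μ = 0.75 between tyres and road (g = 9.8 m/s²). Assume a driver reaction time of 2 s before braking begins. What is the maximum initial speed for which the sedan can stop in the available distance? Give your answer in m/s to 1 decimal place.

a = μg = 0.75 × 9.8 = 7.350 m/s².
Stopping distance: v·t_r + v²/(2a) = 247 with t_r = 2 s and a = 7.350 m/s².
So v² + 29.400 v − 3630.90 = 0.
Positive root: v = −a·t_r + √((a·t_r)² + 2a·d) = −14.700 + √(216.090 + 3630.90) = 47.3241 m/s.

Maximum speed ≈ 47.3 m/s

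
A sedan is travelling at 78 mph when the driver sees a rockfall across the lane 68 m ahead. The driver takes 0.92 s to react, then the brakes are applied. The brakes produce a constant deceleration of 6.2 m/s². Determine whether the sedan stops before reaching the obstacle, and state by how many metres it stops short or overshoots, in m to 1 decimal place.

78 mph × 0.44704 = 34.8691 m/s.
Reaction distance = 34.8691 × 0.92 = 32.080 m.
Braking distance = v²/(2a) = 1215.854 / 12.400 = 98.053 m.
Total stopping distance = 32.080 + 98.053 = 130.133 m, vs 68 m available — it cannot stop in time and overshoots by 130.133 − 68 = 62.133 m.

No — it overshoots by 62.1 m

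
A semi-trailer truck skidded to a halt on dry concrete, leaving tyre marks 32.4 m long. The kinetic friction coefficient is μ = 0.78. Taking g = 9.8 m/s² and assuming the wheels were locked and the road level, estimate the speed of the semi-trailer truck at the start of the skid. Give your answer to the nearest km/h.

Initial speed ≈ 80 km/h

Deceleration a = μg = 0.78 × 9.8 = 7.644 m/s².
v = √(2a·d) = √(2 × 7.644 × 32.4) = √495.331 = 22.2560 m/s.
= 22.2560 × 3.6 = 80.122 km/h.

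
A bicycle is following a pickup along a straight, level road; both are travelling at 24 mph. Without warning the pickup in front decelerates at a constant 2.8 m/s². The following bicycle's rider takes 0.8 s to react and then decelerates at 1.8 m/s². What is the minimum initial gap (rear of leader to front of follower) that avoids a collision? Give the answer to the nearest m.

Minimum gap ≈ 20 m

24 mph × 0.44704 = 10.7290 m/s.
Leader travels v²/(2a_L) = 115.111 / 5.600 = 20.556 m before stopping.
Follower covers v·t_r = 10.7290 × 0.8 = 8.583 m while reacting, then v²/(2a_F) = 115.111 / 3.600 = 31.975 m while braking, for a total of 8.583 + 31.975 = 40.558 m.
Since a_F ≤ a_L and the follower starts braking later, the follower is never slower than the leader, so the closest approach is when both have stopped.
Minimum gap = 40.558 − 20.556 = 20.002 m.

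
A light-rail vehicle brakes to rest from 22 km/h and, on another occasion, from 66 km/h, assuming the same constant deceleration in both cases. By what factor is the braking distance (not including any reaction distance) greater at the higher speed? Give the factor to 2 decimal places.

Factor ≈ 9.00

Braking distance d = v²/(2a), so with a fixed, d ∝ v².
Factor = (66/22)² = 3.0000² = 9.0000.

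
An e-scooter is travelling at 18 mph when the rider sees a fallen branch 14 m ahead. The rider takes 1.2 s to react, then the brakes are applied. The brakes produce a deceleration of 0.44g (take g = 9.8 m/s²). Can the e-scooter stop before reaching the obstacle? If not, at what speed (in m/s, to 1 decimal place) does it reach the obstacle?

18 mph × 0.44704 = 8.0467 m/s.
a = 0.44 × 9.8 = 4.312 m/s².
Reaction distance = 8.0467 × 1.2 = 9.656 m.
Braking distance needed to stop: v²/(2a) = 64.749 / 8.624 = 7.508 m, so total needed = 9.656 + 7.508 = 17.164 m > 14 m — it cannot stop.
Distance remaining when braking begins: 14 − 9.656 = 4.344 m.
v² = v₀² − 2a·d = 64.749 − 2 × 4.312 × 4.344 = 27.286 m²/s².
v = √27.286 = 5.224 m/s.

No — it strikes the obstacle at 5.2 m/s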